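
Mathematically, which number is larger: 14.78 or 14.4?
14.78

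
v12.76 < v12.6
False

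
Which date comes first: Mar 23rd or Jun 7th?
Mar 23rd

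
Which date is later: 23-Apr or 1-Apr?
23-Apr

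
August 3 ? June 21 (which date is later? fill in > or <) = >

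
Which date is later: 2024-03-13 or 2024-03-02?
2024-03-13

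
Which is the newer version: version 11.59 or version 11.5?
version 11.59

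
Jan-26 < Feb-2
True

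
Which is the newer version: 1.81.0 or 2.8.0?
2.8.0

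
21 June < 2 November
True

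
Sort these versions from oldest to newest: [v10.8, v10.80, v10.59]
[v10.8, v10.59, v10.80]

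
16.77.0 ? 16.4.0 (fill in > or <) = >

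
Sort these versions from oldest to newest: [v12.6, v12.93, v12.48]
[v12.6, v12.48, v12.93]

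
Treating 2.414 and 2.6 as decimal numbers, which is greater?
2.6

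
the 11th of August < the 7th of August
False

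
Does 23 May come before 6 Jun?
Yes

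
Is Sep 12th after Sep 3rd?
Yes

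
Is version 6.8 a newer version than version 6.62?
No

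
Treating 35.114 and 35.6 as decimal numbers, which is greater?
35.6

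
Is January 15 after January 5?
Yes. Day 15 comes after day 5 in January — this is a date comparison, not a decimal one (the decimal 1.15 would be smaller than 1.5).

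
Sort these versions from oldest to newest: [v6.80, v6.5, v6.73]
[v6.5, v6.73, v6.80]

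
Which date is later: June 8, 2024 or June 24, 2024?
June 24, 2024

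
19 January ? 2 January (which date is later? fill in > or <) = >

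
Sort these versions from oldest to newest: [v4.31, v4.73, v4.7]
[v4.7, v4.31, v4.73]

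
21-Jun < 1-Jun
False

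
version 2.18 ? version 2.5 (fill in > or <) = >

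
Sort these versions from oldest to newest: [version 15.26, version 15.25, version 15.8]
[version 15.8, version 15.25, version 15.26]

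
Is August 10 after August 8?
Yes. Day 10 comes after day 8 in August — this is a date comparison, not a decimal one (the decimal 8.10 would be smaller than 8.8).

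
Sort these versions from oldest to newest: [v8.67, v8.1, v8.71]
[v8.1, v8.67, v8.71]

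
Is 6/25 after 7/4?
No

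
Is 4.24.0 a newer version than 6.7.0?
No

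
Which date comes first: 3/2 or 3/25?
3/2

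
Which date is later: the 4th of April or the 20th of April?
the 20th of April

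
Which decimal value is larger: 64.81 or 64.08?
64.81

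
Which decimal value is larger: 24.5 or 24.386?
24.5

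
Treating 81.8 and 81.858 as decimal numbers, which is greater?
81.858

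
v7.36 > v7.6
True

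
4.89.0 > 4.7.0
True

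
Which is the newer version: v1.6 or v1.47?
v1.47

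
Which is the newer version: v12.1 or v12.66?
v12.66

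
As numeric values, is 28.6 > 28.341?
True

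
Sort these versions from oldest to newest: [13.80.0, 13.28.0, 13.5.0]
[13.5.0, 13.28.0, 13.80.0]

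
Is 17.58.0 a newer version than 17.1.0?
Yes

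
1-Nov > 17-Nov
False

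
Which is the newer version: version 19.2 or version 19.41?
version 19.41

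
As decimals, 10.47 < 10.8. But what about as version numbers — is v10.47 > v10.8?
True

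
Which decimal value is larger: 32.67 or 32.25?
32.67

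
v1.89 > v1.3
True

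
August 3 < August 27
True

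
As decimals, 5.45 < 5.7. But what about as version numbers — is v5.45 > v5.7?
True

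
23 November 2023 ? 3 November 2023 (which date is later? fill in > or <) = >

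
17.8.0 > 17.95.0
False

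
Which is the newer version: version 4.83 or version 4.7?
version 4.83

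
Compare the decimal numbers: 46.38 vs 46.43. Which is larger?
46.43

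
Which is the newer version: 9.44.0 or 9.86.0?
9.86.0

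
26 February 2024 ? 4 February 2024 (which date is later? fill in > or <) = >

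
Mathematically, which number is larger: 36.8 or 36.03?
36.8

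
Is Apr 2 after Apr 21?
No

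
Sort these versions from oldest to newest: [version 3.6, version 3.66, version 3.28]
[version 3.6, version 3.28, version 3.66]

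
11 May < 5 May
False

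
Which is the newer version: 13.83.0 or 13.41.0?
13.83.0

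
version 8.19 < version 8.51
True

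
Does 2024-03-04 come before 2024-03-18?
Yes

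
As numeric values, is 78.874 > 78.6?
True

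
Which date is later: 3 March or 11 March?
11 March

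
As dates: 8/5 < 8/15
True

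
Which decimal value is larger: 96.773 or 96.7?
96.773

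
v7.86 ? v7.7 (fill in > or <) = >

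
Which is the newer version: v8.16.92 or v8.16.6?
v8.16.92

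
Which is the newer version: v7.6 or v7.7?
v7.7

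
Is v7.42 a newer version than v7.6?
Yes. Version numbers are compared segment by segment as integers, not as decimals: minor version 42 > 6, so v7.42 > v7.6 (even though the decimal 7.42 < 7.6).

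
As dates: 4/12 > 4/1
True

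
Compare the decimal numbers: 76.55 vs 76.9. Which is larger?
76.9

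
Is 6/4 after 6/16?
No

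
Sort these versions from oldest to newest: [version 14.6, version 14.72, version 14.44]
[version 14.6, version 14.44, version 14.72]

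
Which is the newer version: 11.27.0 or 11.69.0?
11.69.0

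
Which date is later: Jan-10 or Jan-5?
Jan-10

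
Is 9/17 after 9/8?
Yes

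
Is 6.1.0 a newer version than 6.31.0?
No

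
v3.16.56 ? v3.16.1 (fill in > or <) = >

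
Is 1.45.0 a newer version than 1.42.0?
Yes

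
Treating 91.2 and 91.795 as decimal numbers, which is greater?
91.795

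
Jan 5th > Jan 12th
False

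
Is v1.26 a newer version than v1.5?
Yes. Version numbers are compared segment by segment as integers, not as decimals: minor version 26 > 5, so v1.26 > v1.5 (even though the decimal 1.26 < 1.5).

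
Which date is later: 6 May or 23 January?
6 May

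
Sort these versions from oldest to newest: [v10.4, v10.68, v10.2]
[v10.2, v10.4, v10.68]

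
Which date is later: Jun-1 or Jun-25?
Jun-25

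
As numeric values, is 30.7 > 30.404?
True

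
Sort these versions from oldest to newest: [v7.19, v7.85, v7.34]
[v7.19, v7.34, v7.85]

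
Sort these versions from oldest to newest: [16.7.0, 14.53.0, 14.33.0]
[14.33.0, 14.53.0, 16.7.0]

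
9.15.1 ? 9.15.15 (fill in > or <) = <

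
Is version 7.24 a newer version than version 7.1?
Yes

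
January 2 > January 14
False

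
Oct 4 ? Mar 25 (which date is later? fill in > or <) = >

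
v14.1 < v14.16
True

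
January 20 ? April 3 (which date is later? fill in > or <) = <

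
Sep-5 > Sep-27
False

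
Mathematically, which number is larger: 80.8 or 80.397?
80.8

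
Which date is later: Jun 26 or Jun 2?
Jun 26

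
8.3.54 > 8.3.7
True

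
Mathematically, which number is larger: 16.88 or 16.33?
16.88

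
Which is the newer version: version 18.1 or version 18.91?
version 18.91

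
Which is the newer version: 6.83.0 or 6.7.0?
6.83.0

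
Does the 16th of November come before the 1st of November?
No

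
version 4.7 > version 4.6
True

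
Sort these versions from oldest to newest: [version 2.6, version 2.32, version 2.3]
[version 2.3, version 2.6, version 2.32]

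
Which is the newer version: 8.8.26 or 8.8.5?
8.8.26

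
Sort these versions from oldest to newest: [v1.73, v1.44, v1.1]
[v1.1, v1.44, v1.73]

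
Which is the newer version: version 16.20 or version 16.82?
version 16.82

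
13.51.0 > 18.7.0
False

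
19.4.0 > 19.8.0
False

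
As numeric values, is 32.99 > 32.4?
True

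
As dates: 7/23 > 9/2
False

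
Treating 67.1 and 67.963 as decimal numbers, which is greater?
67.963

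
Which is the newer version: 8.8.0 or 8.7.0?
8.8.0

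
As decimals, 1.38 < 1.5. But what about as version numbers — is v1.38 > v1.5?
True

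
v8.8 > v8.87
False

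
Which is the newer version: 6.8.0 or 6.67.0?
6.67.0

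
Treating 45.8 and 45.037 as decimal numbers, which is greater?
45.8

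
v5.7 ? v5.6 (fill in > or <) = >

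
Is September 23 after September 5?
Yes. Day 23 comes after day 5 in September — this is a date comparison, not a decimal one (the decimal 9.23 would be smaller than 9.5).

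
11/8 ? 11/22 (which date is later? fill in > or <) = <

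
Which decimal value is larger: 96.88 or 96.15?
96.88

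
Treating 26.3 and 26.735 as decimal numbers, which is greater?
26.735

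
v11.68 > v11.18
True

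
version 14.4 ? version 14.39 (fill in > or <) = <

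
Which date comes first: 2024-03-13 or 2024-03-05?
2024-03-05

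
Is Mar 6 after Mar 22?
No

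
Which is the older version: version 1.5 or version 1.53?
version 1.5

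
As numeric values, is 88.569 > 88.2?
True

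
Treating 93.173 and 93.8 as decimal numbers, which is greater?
93.8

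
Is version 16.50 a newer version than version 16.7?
Yes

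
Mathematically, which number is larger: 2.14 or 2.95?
2.95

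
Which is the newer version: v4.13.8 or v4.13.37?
v4.13.37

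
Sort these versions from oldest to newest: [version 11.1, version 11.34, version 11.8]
[version 11.1, version 11.8, version 11.34]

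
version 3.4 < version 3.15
True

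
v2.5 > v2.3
True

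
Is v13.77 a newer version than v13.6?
Yes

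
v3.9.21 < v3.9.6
False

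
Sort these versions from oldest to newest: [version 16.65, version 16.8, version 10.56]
[version 10.56, version 16.8, version 16.65]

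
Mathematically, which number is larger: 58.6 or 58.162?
58.6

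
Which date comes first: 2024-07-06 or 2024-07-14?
2024-07-06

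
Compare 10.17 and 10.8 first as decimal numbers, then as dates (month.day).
As decimals: 10.17 < 10.8. As dates: 10/17 is later than 10/8 (day 17 > day 8).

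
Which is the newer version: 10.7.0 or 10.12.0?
10.12.0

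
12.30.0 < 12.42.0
True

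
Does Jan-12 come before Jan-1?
No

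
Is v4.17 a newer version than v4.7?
Yes. Version numbers are compared segment by segment as integers, not as decimals: minor version 17 > 7, so v4.17 > v4.7 (even though the decimal 4.17 < 4.7).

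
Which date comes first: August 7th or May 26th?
May 26th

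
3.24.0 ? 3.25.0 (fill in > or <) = <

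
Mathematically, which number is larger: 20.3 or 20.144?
20.3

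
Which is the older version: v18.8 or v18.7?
v18.7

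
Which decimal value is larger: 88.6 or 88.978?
88.978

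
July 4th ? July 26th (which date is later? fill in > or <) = <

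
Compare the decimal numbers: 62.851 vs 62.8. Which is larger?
62.851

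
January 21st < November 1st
True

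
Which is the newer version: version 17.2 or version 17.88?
version 17.88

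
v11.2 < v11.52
True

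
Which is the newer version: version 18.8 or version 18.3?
version 18.8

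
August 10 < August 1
False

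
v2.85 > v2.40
True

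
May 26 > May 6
True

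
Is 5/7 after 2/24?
Yes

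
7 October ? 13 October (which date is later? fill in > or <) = <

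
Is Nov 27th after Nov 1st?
Yes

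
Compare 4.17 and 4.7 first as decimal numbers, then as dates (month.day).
As decimals: 4.17 < 4.7. As dates: 4/17 is later than 4/7 (day 17 > day 7).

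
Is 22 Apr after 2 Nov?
No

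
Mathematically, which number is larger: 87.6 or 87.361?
87.6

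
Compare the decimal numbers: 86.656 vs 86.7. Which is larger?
86.7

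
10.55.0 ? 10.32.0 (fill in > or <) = >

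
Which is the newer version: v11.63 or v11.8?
v11.63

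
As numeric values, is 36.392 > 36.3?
True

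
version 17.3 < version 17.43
True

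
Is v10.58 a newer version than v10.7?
Yes. Version numbers are compared segment by segment as integers, not as decimals: minor version 58 > 7, so v10.58 > v10.7 (even though the decimal 10.58 < 10.7).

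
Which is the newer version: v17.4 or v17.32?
v17.32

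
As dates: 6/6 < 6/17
True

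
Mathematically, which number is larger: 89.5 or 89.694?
89.694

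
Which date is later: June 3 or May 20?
June 3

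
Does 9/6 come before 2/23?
No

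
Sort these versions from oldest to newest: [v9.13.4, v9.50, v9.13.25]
[v9.13.4, v9.13.25, v9.50]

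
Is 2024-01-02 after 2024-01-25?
No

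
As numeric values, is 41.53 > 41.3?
True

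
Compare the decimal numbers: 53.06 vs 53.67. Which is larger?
53.67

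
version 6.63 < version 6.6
False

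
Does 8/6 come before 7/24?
No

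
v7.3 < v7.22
True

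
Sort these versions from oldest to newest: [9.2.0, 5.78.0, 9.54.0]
[5.78.0, 9.2.0, 9.54.0]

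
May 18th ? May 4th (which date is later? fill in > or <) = >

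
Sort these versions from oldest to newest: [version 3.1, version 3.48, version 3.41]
[version 3.1, version 3.41, version 3.48]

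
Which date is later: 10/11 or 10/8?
10/11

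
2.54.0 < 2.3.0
False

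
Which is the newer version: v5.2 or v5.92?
v5.92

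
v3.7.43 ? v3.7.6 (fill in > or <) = >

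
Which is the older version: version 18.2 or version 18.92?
version 18.2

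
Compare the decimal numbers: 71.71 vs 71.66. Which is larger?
71.71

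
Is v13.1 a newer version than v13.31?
No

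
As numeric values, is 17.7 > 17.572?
True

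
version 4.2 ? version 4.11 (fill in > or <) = <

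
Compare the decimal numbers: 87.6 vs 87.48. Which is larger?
87.6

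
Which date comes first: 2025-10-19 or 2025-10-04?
2025-10-04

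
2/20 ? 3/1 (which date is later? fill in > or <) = <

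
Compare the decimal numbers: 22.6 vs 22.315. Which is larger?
22.6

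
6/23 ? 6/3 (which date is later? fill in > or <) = >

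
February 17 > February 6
True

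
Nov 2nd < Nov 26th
True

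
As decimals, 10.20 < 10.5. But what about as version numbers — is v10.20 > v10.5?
True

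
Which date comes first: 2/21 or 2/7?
2/7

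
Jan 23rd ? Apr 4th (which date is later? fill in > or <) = <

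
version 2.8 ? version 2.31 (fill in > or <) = <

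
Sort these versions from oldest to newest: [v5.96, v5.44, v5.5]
[v5.5, v5.44, v5.96]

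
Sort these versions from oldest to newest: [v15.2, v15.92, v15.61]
[v15.2, v15.61, v15.92]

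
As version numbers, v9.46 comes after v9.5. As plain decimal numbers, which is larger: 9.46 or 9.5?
9.5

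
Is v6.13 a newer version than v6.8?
Yes. Version numbers are compared segment by segment as integers, not as decimals: minor version 13 > 8, so v6.13 > v6.8 (even though the decimal 6.13 < 6.8).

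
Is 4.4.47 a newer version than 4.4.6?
Yes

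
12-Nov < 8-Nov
False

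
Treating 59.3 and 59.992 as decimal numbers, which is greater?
59.992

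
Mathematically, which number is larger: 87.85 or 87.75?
87.85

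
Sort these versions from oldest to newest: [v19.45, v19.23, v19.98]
[v19.23, v19.45, v19.98]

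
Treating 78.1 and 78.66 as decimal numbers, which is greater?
78.66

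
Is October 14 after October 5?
Yes. Day 14 comes after day 5 in October — this is a date comparison, not a decimal one (the decimal 10.14 would be smaller than 10.5).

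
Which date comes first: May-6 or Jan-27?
Jan-27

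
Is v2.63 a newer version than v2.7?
Yes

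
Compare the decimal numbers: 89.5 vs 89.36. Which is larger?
89.5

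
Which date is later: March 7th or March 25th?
March 25th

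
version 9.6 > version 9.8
False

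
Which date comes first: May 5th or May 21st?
May 5th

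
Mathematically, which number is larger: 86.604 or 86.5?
86.604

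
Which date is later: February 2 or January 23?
February 2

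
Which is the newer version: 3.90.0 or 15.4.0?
15.4.0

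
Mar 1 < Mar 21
True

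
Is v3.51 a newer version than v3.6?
Yes. Version numbers are compared segment by segment as integers, not as decimals: minor version 51 > 6, so v3.51 > v3.6 (even though the decimal 3.51 < 3.6).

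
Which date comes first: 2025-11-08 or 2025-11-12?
2025-11-08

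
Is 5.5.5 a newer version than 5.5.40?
No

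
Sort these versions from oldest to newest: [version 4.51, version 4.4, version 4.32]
[version 4.4, version 4.32, version 4.51]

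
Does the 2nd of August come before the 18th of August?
Yes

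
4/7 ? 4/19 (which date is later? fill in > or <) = <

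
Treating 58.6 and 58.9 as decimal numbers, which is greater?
58.9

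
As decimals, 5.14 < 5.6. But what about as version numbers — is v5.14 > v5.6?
True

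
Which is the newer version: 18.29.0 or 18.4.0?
18.29.0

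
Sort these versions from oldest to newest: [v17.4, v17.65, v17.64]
[v17.4, v17.64, v17.65]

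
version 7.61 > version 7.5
True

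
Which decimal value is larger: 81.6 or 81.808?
81.808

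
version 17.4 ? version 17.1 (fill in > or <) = >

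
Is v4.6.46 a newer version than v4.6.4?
Yes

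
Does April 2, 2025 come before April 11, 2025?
Yes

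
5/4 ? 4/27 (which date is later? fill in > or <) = >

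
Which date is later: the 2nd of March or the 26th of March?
the 26th of March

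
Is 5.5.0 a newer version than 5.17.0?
No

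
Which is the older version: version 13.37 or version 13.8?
version 13.8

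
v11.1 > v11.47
False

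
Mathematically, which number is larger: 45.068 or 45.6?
45.6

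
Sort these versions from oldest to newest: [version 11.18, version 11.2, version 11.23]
[version 11.2, version 11.18, version 11.23]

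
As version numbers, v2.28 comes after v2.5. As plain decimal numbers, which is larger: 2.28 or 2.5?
2.5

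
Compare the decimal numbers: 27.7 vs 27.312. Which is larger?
27.7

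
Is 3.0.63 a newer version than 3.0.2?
Yes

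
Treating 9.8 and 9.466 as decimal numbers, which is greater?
9.8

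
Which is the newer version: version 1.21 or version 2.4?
version 2.4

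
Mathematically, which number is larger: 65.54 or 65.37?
65.54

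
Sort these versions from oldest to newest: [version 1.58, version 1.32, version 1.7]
[version 1.7, version 1.32, version 1.58]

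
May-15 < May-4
False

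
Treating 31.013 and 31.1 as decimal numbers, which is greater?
31.1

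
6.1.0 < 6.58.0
True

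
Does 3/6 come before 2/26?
No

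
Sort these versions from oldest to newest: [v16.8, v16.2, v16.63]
[v16.2, v16.8, v16.63]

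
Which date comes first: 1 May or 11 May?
1 May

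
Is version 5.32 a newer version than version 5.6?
Yes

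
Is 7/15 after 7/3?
Yes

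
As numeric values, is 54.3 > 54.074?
True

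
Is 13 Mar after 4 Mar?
Yes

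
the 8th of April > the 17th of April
False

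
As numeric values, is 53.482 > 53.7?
False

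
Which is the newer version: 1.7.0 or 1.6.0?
1.7.0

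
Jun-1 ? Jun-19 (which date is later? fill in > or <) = <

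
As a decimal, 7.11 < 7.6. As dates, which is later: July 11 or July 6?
July 11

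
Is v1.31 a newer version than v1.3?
Yes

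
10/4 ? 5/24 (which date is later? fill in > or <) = >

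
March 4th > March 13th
False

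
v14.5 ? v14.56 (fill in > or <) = <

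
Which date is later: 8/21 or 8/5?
8/21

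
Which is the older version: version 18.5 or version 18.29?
version 18.5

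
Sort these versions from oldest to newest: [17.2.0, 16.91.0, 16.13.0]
[16.13.0, 16.91.0, 17.2.0]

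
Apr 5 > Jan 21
True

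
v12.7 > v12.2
True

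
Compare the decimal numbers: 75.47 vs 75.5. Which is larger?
75.5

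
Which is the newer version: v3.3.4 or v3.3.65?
v3.3.65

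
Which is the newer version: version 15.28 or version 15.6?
version 15.28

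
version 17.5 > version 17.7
False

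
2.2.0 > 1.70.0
True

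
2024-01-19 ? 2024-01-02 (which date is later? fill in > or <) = >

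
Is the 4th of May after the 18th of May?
No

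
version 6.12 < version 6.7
False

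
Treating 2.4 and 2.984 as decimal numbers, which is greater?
2.984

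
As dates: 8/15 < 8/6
False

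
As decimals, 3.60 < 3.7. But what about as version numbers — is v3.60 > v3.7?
True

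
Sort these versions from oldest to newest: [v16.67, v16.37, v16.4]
[v16.4, v16.37, v16.67]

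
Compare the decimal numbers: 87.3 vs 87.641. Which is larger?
87.641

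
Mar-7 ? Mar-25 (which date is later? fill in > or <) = <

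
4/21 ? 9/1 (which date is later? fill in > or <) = <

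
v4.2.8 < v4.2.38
True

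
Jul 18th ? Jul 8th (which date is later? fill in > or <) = >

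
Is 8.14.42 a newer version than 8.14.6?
Yes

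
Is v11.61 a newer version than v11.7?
Yes. Version numbers are compared segment by segment as integers, not as decimals: minor version 61 > 7, so v11.61 > v11.7 (even though the decimal 11.61 < 11.7).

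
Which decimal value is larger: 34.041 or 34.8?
34.8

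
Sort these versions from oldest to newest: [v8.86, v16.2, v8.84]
[v8.84, v8.86, v16.2]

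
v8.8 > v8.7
True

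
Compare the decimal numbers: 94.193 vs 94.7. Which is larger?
94.7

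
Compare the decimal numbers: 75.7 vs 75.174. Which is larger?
75.7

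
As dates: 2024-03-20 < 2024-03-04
False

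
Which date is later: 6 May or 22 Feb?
6 May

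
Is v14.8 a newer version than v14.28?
No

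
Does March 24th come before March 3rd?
No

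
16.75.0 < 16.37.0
False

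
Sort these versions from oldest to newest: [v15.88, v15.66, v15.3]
[v15.3, v15.66, v15.88]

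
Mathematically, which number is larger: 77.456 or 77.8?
77.8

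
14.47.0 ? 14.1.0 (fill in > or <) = >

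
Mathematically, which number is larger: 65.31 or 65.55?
65.55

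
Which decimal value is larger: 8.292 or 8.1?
8.292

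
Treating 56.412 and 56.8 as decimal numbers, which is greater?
56.8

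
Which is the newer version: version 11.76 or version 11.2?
version 11.76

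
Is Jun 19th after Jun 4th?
Yes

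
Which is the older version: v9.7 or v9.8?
v9.7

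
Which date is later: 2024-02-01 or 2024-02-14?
2024-02-14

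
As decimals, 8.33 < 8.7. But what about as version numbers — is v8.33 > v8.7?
True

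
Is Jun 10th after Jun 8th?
Yes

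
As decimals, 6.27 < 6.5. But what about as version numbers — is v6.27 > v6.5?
True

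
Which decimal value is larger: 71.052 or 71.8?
71.8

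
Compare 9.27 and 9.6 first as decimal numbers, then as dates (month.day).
As decimals: 9.27 < 9.6. As dates: 9/27 is later than 9/6 (day 27 > day 6).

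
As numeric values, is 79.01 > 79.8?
False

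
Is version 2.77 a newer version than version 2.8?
Yes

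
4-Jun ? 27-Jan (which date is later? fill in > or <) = >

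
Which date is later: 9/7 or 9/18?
9/18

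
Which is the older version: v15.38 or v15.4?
v15.4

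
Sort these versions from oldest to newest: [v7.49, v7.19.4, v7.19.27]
[v7.19.4, v7.19.27, v7.49]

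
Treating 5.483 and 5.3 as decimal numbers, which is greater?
5.483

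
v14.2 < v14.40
True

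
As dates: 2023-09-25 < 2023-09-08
False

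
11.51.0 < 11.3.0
False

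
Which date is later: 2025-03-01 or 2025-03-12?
2025-03-12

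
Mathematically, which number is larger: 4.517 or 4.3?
4.517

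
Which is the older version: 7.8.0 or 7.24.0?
7.8.0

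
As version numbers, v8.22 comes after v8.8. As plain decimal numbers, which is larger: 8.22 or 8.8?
8.8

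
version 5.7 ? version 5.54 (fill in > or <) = <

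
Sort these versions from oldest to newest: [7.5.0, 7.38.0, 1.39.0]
[1.39.0, 7.5.0, 7.38.0]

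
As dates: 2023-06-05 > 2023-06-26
False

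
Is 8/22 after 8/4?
Yes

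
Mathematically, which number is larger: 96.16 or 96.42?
96.42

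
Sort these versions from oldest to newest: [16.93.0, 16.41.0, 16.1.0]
[16.1.0, 16.41.0, 16.93.0]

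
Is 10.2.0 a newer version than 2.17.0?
Yes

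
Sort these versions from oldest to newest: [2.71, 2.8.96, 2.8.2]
[2.8.2, 2.8.96, 2.71]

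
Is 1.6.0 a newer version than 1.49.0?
No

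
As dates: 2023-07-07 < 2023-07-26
True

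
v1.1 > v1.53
False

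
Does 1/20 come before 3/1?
Yes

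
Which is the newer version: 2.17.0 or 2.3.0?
2.17.0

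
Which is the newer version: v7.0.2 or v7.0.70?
v7.0.70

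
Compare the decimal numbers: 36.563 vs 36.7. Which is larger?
36.7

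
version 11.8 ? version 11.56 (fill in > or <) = <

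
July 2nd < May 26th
False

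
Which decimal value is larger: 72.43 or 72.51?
72.51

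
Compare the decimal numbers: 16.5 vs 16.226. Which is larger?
16.5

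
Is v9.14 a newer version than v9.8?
Yes. Version numbers are compared segment by segment as integers, not as decimals: minor version 14 > 8, so v9.14 > v9.8 (even though the decimal 9.14 < 9.8).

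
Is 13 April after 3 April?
Yes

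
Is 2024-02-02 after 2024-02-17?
No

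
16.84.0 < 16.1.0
False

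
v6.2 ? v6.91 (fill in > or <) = <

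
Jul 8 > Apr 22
True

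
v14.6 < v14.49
True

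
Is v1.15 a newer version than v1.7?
Yes. Version numbers are compared segment by segment as integers, not as decimals: minor version 15 > 7, so v1.15 > v1.7 (even though the decimal 1.15 < 1.7).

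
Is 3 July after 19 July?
No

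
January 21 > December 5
False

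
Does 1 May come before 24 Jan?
No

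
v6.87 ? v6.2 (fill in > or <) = >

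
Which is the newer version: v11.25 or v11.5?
v11.25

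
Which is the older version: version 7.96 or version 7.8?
version 7.8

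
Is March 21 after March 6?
Yes. Day 21 comes after day 6 in March — this is a date comparison, not a decimal one (the decimal 3.21 would be smaller than 3.6).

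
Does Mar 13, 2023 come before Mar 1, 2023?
No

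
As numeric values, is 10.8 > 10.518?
True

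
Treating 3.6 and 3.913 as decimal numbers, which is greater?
3.913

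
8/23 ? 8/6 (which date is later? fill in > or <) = >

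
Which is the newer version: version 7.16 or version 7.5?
version 7.16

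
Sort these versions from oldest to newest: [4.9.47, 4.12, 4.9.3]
[4.9.3, 4.9.47, 4.12]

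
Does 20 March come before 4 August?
Yes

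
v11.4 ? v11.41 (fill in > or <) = <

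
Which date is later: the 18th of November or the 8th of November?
the 18th of November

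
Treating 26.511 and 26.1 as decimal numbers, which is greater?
26.511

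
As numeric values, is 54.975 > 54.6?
True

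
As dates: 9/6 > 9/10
False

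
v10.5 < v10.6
True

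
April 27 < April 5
False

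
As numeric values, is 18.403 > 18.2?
True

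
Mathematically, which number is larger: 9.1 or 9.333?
9.333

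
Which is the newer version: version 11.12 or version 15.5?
version 15.5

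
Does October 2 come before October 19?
Yes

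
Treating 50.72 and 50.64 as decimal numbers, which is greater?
50.72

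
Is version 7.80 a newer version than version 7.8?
Yes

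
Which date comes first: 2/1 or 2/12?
2/1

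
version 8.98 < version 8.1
False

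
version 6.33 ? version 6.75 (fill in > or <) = <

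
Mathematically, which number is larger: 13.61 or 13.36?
13.61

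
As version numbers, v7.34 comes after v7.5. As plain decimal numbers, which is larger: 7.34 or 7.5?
7.5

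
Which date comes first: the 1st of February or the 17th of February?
the 1st of February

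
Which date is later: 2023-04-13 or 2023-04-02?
2023-04-13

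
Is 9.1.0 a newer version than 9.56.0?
No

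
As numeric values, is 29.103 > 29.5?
False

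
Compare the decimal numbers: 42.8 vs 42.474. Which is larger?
42.8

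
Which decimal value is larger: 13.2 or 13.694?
13.694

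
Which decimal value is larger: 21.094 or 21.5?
21.5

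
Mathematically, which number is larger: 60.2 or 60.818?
60.818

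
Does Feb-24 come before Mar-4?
Yes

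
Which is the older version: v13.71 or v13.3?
v13.3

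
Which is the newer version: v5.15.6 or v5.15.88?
v5.15.88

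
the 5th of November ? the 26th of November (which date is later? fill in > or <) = <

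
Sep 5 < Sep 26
True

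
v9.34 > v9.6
True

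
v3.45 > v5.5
False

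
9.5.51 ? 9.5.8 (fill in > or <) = >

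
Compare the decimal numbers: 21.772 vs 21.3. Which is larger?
21.772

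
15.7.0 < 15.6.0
False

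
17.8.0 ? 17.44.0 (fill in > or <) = <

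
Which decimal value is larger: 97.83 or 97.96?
97.96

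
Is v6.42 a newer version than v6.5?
Yes. Version numbers are compared segment by segment as integers, not as decimals: minor version 42 > 5, so v6.42 > v6.5 (even though the decimal 6.42 < 6.5).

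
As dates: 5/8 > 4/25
True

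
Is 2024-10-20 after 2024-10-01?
Yes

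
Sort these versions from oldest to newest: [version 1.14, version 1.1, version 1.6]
[version 1.1, version 1.6, version 1.14]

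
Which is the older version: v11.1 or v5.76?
v5.76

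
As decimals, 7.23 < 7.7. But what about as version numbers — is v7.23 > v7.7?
True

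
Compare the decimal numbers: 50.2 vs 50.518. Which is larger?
50.518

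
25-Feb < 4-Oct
True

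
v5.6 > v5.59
False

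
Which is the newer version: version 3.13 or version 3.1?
version 3.13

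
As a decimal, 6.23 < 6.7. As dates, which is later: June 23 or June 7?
June 23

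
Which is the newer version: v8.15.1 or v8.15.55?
v8.15.55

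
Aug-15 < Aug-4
False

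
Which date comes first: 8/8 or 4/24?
4/24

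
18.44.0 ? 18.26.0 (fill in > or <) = >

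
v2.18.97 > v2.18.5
True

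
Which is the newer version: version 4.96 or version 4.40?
version 4.96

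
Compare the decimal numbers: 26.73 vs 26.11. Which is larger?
26.73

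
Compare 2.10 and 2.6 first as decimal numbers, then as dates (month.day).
As decimals: 2.10 < 2.6. As dates: 2/10 is later than 2/6 (day 10 > day 6).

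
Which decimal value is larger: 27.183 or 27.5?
27.5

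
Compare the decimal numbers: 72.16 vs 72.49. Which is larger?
72.49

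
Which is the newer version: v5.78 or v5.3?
v5.78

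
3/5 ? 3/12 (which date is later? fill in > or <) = <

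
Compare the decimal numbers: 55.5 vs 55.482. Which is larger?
55.5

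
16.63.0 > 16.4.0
True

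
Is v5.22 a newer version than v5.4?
Yes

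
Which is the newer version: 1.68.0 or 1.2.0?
1.68.0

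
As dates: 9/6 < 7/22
False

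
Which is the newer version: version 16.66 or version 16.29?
version 16.66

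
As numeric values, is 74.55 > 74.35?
True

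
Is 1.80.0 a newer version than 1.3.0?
Yes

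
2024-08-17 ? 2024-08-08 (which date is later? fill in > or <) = >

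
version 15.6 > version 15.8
False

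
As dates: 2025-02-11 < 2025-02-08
False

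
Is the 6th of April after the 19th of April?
No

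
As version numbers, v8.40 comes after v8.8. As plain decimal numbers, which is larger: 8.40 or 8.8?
8.8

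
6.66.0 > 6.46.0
True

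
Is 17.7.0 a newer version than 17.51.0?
No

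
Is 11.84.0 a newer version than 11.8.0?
Yes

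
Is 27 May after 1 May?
Yes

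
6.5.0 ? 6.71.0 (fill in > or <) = <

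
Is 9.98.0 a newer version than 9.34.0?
Yes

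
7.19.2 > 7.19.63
False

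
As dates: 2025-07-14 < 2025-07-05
False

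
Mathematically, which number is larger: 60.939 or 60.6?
60.939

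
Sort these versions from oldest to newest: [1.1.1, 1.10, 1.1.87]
[1.1.1, 1.1.87, 1.10]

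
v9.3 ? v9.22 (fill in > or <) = <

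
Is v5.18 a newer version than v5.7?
Yes. Version numbers are compared segment by segment as integers, not as decimals: minor version 18 > 7, so v5.18 > v5.7 (even though the decimal 5.18 < 5.7).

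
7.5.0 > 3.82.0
True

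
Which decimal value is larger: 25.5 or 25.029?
25.5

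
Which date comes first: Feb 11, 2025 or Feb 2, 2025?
Feb 2, 2025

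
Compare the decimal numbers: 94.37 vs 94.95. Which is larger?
94.95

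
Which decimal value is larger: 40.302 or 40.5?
40.5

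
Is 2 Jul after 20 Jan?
Yes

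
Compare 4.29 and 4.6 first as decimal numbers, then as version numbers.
As decimals: 4.29 < 4.6. As versions: v4.29 > v4.6 (minor version 29 > 6).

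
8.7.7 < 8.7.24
True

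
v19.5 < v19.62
True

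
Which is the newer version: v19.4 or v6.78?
v19.4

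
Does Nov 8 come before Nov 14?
Yes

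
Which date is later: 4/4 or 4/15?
4/15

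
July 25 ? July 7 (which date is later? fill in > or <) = >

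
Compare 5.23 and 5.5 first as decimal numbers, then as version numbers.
As decimals: 5.23 < 5.5. As versions: v5.23 > v5.5 (minor version 23 > 5).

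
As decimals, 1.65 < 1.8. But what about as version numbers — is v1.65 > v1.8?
True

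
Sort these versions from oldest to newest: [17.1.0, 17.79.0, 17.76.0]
[17.1.0, 17.76.0, 17.79.0]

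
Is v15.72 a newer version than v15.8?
Yes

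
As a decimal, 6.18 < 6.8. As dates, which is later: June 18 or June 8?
June 18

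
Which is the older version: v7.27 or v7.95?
v7.27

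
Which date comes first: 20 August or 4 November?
20 August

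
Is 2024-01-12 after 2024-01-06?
Yes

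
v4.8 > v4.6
True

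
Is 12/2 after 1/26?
Yes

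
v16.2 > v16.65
False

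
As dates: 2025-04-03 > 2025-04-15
False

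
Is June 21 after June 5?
Yes. Day 21 comes after day 5 in June — this is a date comparison, not a decimal one (the decimal 6.21 would be smaller than 6.5).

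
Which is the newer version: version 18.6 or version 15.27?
version 18.6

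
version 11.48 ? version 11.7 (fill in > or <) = >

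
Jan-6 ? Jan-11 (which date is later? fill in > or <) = <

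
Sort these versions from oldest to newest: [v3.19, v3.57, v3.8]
[v3.8, v3.19, v3.57]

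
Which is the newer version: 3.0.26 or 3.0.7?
3.0.26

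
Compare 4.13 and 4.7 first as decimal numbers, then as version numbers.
As decimals: 4.13 < 4.7. As versions: v4.13 > v4.7 (minor version 13 > 7).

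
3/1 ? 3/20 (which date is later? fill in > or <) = <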